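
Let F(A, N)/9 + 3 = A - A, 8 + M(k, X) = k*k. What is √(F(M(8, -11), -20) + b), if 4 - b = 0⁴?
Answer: I*√23 ≈ 4.7958*I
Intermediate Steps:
M(k, X) = -8 + k² (M(k, X) = -8 + k*k = -8 + k²)
F(A, N) = -27 (F(A, N) = -27 + 9*(A - A) = -27 + 9*0 = -27 + 0 = -27)
b = 4 (b = 4 - 1*0⁴ = 4 - 1*0 = 4 + 0 = 4)
√(F(M(8, -11), -20) + b) = √(-27 + 4) = √(-23) = I*√23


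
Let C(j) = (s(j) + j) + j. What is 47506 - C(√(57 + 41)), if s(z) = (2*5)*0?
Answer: 47506 - 14*√2 ≈ 47486.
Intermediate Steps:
s(z) = 0 (s(z) = 10*0 = 0)
C(j) = 2*j (C(j) = (0 + j) + j = j + j = 2*j)
47506 - C(√(57 + 41)) = 47506 - 2*√(57 + 41) = 47506 - 2*√98 = 47506 - 2*7*√2 = 47506 - 14*√2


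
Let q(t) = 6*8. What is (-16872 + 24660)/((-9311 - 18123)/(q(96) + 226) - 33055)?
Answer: -8083/34411 ≈ -0.23490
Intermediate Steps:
q(t) = 48
(-16872 + 24660)/((-9311 - 18123)/(q(96) + 226) - 33055) = (-16872 + 24660)/((-9311 - 18123)/(48 + 226) - 33055) = 7788/(-27434/274 - 33055) = 7788/(-27434*1/274 - 33055) = 7788/(-13717/137 - 33055) = 7788/(-4542252/137) = 7788*(-137/4542252) = -8083/34411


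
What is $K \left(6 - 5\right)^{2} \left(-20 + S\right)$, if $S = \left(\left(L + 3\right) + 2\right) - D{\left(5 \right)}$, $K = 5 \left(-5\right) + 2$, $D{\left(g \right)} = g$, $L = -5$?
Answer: $575$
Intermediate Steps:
$K = -23$ ($K = -25 + 2 = -23$)
$S = -5$ ($S = \left(\left(-5 + 3\right) + 2\right) - 5 = \left(-2 + 2\right) - 5 = 0 - 5 = -5$)
$K \left(6 - 5\right)^{2} \left(-20 + S\right) = - 23 \left(6 - 5\right)^{2} \left(-20 - 5\right) = - 23 \cdot 1^{2} \left(-25\right) = \left(-23\right) 1 \left(-25\right) = \left(-23\right) \left(-25\right) = 575$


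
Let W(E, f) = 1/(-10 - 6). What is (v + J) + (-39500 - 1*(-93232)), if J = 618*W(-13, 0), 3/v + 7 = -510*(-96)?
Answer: 21027614315/391624 ≈ 53693.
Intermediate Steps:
W(E, f) = -1/16 (W(E, f) = 1/(-16) = -1/16)
v = 3/48953 (v = 3/(-7 - 510*(-96)) = 3/(-7 + 48960) = 3/48953 ≈ 6.1283e-5)
J = -309/8 (J = 618*(-1/16) = -309/8 ≈ -38.625)
(v + J) + (-39500 - 1*(-93232)) = (3/48953 - 309/8) + (-39500 - 1*(-93232)) = -15126453/391624 + (-39500 + 93232) = -15126453/391624 + 53732 = 21027614315/391624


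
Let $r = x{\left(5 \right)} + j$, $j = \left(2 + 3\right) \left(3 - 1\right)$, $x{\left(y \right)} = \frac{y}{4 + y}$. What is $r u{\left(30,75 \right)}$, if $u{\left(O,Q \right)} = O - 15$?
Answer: $\frac{475}{3} \approx 158.33$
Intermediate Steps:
$u{\left(O,Q \right)} = -15 + O$ ($u{\left(O,Q \right)} = O - 15 = -15 + O$)
$x{\left(y \right)} = \frac{y}{4 + y}$
$j = 10$ ($j = 5 \cdot 2 = 10$)
$r = \frac{95}{9}$ ($r = \frac{5}{4 + 5} + 10 = \frac{5}{9} + 10 = \frac{95}{9} \approx 10.556$)
$r u{\left(30,75 \right)} = \frac{95 \left(-15 + 30\right)}{9} = \frac{95}{9} \cdot 15 = \frac{475}{3}$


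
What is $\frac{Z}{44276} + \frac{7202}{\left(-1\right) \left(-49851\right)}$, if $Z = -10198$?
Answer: $- \frac{94752373}{1103601438} \approx -0.085857$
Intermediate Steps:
$\frac{Z}{44276} + \frac{7202}{\left(-1\right) \left(-49851\right)} = - \frac{10198}{44276} + \frac{7202}{\left(-1\right) \left(-49851\right)} = \left(-10198\right) \frac{1}{44276} + \frac{7202}{49851} = - \frac{5099}{22138} + 7202 \cdot \frac{1}{49851} = - \frac{5099}{22138} + \frac{7202}{49851} = - \frac{94752373}{1103601438}$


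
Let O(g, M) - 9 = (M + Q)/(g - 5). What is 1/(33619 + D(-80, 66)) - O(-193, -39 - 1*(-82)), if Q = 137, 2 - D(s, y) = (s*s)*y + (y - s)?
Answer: -34614336/4278175 ≈ -8.0909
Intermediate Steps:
D(s, y) = 2 + s - y - y*s² (D(s, y) = 2 - ((s*s)*y + (y - s)) = 2 - (s²*y + (y - s)) = 2 - (y*s² + (y - s)) = 2 - (y - s + y*s²) = 2 + (s - y - y*s²) = 2 + s - y - y*s²)
O(g, M) = 9 + (137 + M)/(-5 + g) (O(g, M) = 9 + (M + 137)/(g - 5) = 9 + (137 + M)/(-5 + g))
1/(33619 + D(-80, 66)) - O(-193, -39 - 1*(-82)) = 1/(33619 + (2 - 80 - 1*66 - 1*66*(-80)²)) - (92 + (-39 - 1*(-82)) + 9*(-193))/(-5 - 193) = 1/(33619 + (2 - 80 - 66 - 1*66*6400)) - (92 + (-39 + 82) - 1737)/(-198) = 1/(33619 + (2 - 80 - 66 - 422400)) - (-1)*(92 + 43 - 1737)/198 = 1/(33619 - 422544) - (-1)*(-1602)/198 = 1/(-388925) - 1*89/11 = -1/388925 - 89/11 = -34614336/4278175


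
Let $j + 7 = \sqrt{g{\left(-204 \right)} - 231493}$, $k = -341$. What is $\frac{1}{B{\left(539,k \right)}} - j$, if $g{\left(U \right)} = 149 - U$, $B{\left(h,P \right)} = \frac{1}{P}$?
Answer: $-334 - 2 i \sqrt{57785} \approx -334.0 - 480.77 i$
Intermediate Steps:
$j = -7 + 2 i \sqrt{57785}$ ($j = -7 + \sqrt{\left(149 - -204\right) - 231493} = -7 + \sqrt{\left(149 + 204\right) - 231493} = -7 + \sqrt{353 - 231493} = -7 + \sqrt{-231140} = -7 + 2 i \sqrt{57785} \approx -7.0 + 480.77 i$)
$\frac{1}{B{\left(539,k \right)}} - j = \frac{1}{\frac{1}{-341}} - \left(-7 + 2 i \sqrt{57785}\right) = \frac{1}{- \frac{1}{341}} + \left(7 - 2 i \sqrt{57785}\right) = -341 + \left(7 - 2 i \sqrt{57785}\right) = -334 - 2 i \sqrt{57785}$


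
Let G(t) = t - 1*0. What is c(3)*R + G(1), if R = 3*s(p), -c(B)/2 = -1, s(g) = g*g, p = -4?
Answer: 97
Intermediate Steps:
s(g) = g**2
G(t) = t (G(t) = t + 0 = t)
c(B) = 2 (c(B) = -2*(-1) = 2)
R = 48 (R = 3*(-4)**2 = 3*16 = 48)
c(3)*R + G(1) = 2*48 + 1 = 96 + 1 = 97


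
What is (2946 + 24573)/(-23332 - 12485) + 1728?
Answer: 20621419/11939 ≈ 1727.2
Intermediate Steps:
(2946 + 24573)/(-23332 - 12485) + 1728 = 27519/(-35817) + 1728 = 27519*(-1/35817) + 1728 = -9173/11939 + 1728 = 20621419/11939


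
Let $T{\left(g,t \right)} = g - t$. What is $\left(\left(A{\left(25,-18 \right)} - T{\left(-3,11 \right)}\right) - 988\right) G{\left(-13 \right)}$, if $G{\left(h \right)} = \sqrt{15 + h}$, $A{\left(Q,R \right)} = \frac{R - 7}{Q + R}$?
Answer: $- \frac{6843 \sqrt{2}}{7} \approx -1382.5$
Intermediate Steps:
$A{\left(Q,R \right)} = \frac{-7 + R}{Q + R}$
$\left(\left(A{\left(25,-18 \right)} - T{\left(-3,11 \right)}\right) - 988\right) G{\left(-13 \right)} = \left(\left(\frac{-7 - 18}{25 - 18} - \left(-3 - 11\right)\right) - 988\right) \sqrt{15 - 13} = \left(\left(\frac{1}{7} \left(-25\right) - \left(-3 - 11\right)\right) - 988\right) \sqrt{2} = \left(\left(\frac{1}{7} \left(-25\right) - -14\right) - 988\right) \sqrt{2} = \left(\left(- \frac{25}{7} + 14\right) - 988\right) \sqrt{2} = \left(\frac{73}{7} - 988\right) \sqrt{2} = - \frac{6843 \sqrt{2}}{7}$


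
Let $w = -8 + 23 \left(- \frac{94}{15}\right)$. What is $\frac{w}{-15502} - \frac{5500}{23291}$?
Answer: $- \frac{612882469}{2707928115} \approx -0.22633$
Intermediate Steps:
$w = - \frac{2282}{15}$ ($w = -8 + 23 \left(\left(-94\right) \frac{1}{15}\right) = -8 + 23 \left(- \frac{94}{15}\right) = -8 - \frac{2162}{15} = - \frac{2282}{15} \approx -152.13$)
$\frac{w}{-15502} - \frac{5500}{23291} = - \frac{2282}{15 \left(-15502\right)} - \frac{5500}{23291} = \left(- \frac{2282}{15}\right) \left(- \frac{1}{15502}\right) - \frac{5500}{23291} = \frac{1141}{116265} - \frac{5500}{23291} = - \frac{612882469}{2707928115}$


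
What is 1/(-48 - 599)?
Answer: -1/647 ≈ -0.0015456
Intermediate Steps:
1/(-48 - 599) = 1/(-647) = -1/647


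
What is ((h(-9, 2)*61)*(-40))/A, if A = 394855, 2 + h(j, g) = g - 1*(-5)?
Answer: -2440/78971 ≈ -0.030897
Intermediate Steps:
h(j, g) = 3 + g (h(j, g) = -2 + (g - 1*(-5)) = -2 + (g + 5) = -2 + (5 + g) = 3 + g)
((h(-9, 2)*61)*(-40))/A = (((3 + 2)*61)*(-40))/394855 = ((5*61)*(-40))*(1/394855) = (305*(-40))*(1/394855) = -12200*1/394855 = -2440/78971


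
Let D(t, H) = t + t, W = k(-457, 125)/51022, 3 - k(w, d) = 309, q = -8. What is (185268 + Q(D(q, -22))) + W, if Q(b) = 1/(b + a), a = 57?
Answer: 193781269106/1045951 ≈ 1.8527e+5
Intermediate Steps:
k(w, d) = -306 (k(w, d) = 3 - 1*309 = 3 - 309 = -306)
W = -153/25511 (W = -306/51022 = -306*1/51022 = -153/25511 ≈ -0.0059974)
D(t, H) = 2*t
Q(b) = 1/(57 + b) (Q(b) = 1/(b + 57) = 1/(57 + b))
(185268 + Q(D(q, -22))) + W = (185268 + 1/(57 + 2*(-8))) - 153/25511 = (185268 + 1/(57 - 16)) - 153/25511 = (185268 + 1/41) - 153/25511 = 7595989/41 - 153/25511 = 193781269106/1045951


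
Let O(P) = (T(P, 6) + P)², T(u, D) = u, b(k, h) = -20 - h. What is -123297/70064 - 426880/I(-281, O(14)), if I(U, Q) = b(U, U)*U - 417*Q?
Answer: -845349851/1219323792 ≈ -0.69329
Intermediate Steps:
O(P) = 4*P² (O(P) = (P + P)² = (2*P)² = 4*P²)
I(U, Q) = -417*Q + U*(-20 - U) (I(U, Q) = (-20 - U)*U - 417*Q = U*(-20 - U) - 417*Q = -417*Q + U*(-20 - U))
-123297/70064 - 426880/I(-281, O(14)) = -123297/70064 - 426880/(-1668*14² - 1*(-281)*(20 - 281)) = -123297*1/70064 - 426880/(-1668*196 - 1*(-281)*(-261)) = -123297/70064 - 426880/(-417*784 - 73341) = -123297/70064 - 426880/(-326928 - 73341) = -123297/70064 - 426880/(-400269) = -123297/70064 - 426880*(-1/400269) = -123297/70064 + 18560/17403 = -845349851/1219323792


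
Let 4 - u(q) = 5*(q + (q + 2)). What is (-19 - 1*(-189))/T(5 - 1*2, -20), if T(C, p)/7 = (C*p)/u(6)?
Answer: 187/7 ≈ 26.714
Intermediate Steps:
u(q) = -6 - 10*q (u(q) = 4 - 5*(q + (q + 2)) = 4 - 5*(q + (2 + q)) = 4 - 5*(2 + 2*q) = 4 - (10 + 10*q) = 4 + (-10 - 10*q) = -6 - 10*q)
T(C, p) = -7*C*p/66 (T(C, p) = 7*((C*p)/(-6 - 10*6)) = 7*((C*p)/(-6 - 60)) = 7*((C*p)/(-66)) = 7*((C*p)*(-1/66)) = 7*(-C*p/66) = -7*C*p/66)
(-19 - 1*(-189))/T(5 - 1*2, -20) = (-19 - 1*(-189))/((-7/66*(5 - 1*2)*(-20))) = (-19 + 189)/((-7/66*(5 - 2)*(-20))) = 170/((-7/66*3*(-20))) = 170/(70/11) = 170*(11/70) = 187/7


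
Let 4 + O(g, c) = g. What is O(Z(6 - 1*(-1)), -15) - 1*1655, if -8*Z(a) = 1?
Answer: -13273/8 ≈ -1659.1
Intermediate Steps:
Z(a) = -⅛ (Z(a) = -⅛*1 = -⅛)
O(g, c) = -4 + g
O(Z(6 - 1*(-1)), -15) - 1*1655 = (-4 - ⅛) - 1*1655 = -33/8 - 1655 = -13273/8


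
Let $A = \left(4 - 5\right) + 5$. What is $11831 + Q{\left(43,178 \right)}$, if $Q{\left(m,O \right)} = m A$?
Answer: $12003$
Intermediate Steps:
$A = 4$ ($A = -1 + 5 = 4$)
$Q{\left(m,O \right)} = 4 m$ ($Q{\left(m,O \right)} = m 4 = 4 m$)
$11831 + Q{\left(43,178 \right)} = 11831 + 4 \cdot 43 = 11831 + 172 = 12003$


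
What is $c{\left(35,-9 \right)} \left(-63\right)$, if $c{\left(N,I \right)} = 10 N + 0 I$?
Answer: $-22050$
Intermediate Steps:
$c{\left(N,I \right)} = 10 N$ ($c{\left(N,I \right)} = 10 N + 0 = 10 N$)
$c{\left(35,-9 \right)} \left(-63\right) = 10 \cdot 35 \left(-63\right) = 350 \left(-63\right) = -22050$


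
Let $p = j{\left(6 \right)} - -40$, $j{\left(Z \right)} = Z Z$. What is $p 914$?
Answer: $69464$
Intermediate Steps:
$j{\left(Z \right)} = Z^{2}$
$p = 76$ ($p = 6^{2} - -40 = 36 + 40 = 76$)
$p 914 = 76 \cdot 914 = 69464$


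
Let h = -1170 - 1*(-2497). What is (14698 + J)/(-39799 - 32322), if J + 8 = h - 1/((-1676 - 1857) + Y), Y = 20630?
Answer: -273842648/1233052737 ≈ -0.22208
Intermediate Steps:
h = 1327 (h = -1170 + 2497 = 1327)
J = 22550942/17097 (J = -8 + (1327 - 1/((-1676 - 1857) + 20630)) = -8 + (1327 - 1/(-3533 + 20630)) = -8 + (1327 - 1/17097) = -8 + 22687718/17097 = 22550942/17097 ≈ 1319.0)
(14698 + J)/(-39799 - 32322) = (14698 + 22550942/17097)/(-39799 - 32322) = (273842648/17097)/(-72121) = (273842648/17097)*(-1/72121) = -273842648/1233052737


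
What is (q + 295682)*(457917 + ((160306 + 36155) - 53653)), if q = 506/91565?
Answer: 3252820488131220/18313 ≈ 1.7762e+11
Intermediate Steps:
q = 506/91565 (q = 506*(1/91565) = 506/91565 ≈ 0.0055261)
(q + 295682)*(457917 + ((160306 + 36155) - 53653)) = (506/91565 + 295682)*(457917 + ((160306 + 36155) - 53653)) = 27074122836*(457917 + (196461 - 53653))/91565 = 27074122836*(457917 + 142808)/91565 = (27074122836/91565)*600725 = 3252820488131220/18313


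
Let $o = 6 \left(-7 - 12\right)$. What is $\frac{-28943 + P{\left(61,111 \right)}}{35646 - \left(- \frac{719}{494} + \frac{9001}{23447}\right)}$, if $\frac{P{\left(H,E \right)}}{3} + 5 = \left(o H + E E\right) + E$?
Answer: $- \frac{145063212632}{412893542327} \approx -0.35133$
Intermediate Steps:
$o = -114$ ($o = 6 \left(-7 - 12\right) = 6 \left(-19\right) = -114$)
$P{\left(H,E \right)} = -15 - 342 H + 3 E + 3 E^{2}$ ($P{\left(H,E \right)} = -15 + 3 \left(\left(- 114 H + E E\right) + E\right) = -15 + 3 \left(\left(- 114 H + E^{2}\right) + E\right) = -15 + 3 \left(\left(E^{2} - 114 H\right) + E\right) = -15 + 3 \left(E + E^{2} - 114 H\right) = -15 + \left(- 342 H + 3 E + 3 E^{2}\right) = -15 - 342 H + 3 E + 3 E^{2}$)
$\frac{-28943 + P{\left(61,111 \right)}}{35646 - \left(- \frac{719}{494} + \frac{9001}{23447}\right)} = \frac{-28943 + \left(-15 - 20862 + 3 \cdot 111 + 3 \cdot 111^{2}\right)}{35646 - \left(- \frac{719}{494} + \frac{9001}{23447}\right)} = \frac{-28943 + \left(-15 - 20862 + 333 + 3 \cdot 12321\right)}{35646 - - \frac{12411899}{11582818}} = \frac{-28943 + \left(-15 - 20862 + 333 + 36963\right)}{35646 + \left(- \frac{9001}{23447} + \frac{719}{494}\right)} = \frac{-28943 + 16419}{35646 + \frac{12411899}{11582818}} = - \frac{12524}{\frac{412893542327}{11582818}} = \left(-12524\right) \frac{11582818}{412893542327} = - \frac{145063212632}{412893542327}$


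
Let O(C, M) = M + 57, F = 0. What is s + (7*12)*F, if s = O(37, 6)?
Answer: 63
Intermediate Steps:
O(C, M) = 57 + M
s = 63 (s = 57 + 6 = 63)
s + (7*12)*F = 63 + (7*12)*0 = 63 + 84*0 = 63 + 0 = 63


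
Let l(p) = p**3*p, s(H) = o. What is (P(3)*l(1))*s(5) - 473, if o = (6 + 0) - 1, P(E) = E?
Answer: -458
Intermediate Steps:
o = 5 (o = 6 - 1 = 5)
s(H) = 5
l(p) = p**4
(P(3)*l(1))*s(5) - 473 = (3*1**4)*5 - 473 = (3*1)*5 - 473 = 3*5 - 473 = 15 - 473 = -458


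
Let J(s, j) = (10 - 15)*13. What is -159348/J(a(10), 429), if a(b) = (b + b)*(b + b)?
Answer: 159348/65 ≈ 2451.5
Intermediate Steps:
a(b) = 4*b² (a(b) = (2*b)*(2*b) = 4*b²)
J(s, j) = -65 (J(s, j) = -5*13 = -65)
-159348/J(a(10), 429) = -159348/(-65) = -159348*(-1/65) = 159348/65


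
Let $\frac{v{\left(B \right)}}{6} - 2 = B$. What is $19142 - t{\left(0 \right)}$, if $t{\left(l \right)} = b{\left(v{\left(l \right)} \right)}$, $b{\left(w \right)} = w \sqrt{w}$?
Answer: $19142 - 24 \sqrt{3} \approx 19100.0$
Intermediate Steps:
$v{\left(B \right)} = 12 + 6 B$
$b{\left(w \right)} = w^{\frac{3}{2}}$
$t{\left(l \right)} = \left(12 + 6 l\right)^{\frac{3}{2}}$
$19142 - t{\left(0 \right)} = 19142 - \left(12 + 6 \cdot 0\right)^{\frac{3}{2}} = 19142 - \left(12 + 0\right)^{\frac{3}{2}} = 19142 - 12^{\frac{3}{2}} = 19142 - 24 \sqrt{3}$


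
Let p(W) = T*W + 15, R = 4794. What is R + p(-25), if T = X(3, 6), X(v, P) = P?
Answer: 4659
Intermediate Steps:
T = 6
p(W) = 15 + 6*W (p(W) = 6*W + 15 = 15 + 6*W)
R + p(-25) = 4794 + (15 + 6*(-25)) = 4794 + (15 - 150) = 4794 - 135 = 4659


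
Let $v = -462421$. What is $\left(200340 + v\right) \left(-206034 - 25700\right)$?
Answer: $60733078454$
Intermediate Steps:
$\left(200340 + v\right) \left(-206034 - 25700\right) = \left(200340 - 462421\right) \left(-206034 - 25700\right) = - 262081 \left(-206034 - 25700\right) = \left(-262081\right) \left(-231734\right) = 60733078454$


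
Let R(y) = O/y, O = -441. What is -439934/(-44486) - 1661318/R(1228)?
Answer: 45378008029919/9809163 ≈ 4.6261e+6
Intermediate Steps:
R(y) = -441/y
-439934/(-44486) - 1661318/R(1228) = -439934/(-44486) - 1661318/((-441/1228)) = -439934*(-1/44486) - 1661318/((-441*1/1228)) = 219967/22243 - 1661318/(-441/1228) = 219967/22243 - 1661318*(-1228/441) = 219967/22243 + 2040098504/441 = 45378008029919/9809163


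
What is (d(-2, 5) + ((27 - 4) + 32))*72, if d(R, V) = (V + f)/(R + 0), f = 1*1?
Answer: 3744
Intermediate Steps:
f = 1
d(R, V) = (1 + V)/R (d(R, V) = (V + 1)/(R + 0) = (1 + V)/R)
(d(-2, 5) + ((27 - 4) + 32))*72 = ((1 + 5)/(-2) + ((27 - 4) + 32))*72 = (-1/2*6 + (23 + 32))*72 = (-3 + 55)*72 = 52*72 = 3744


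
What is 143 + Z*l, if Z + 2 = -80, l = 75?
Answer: -6007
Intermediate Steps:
Z = -82 (Z = -2 - 80 = -82)
143 + Z*l = 143 - 82*75 = 143 - 6150 = -6007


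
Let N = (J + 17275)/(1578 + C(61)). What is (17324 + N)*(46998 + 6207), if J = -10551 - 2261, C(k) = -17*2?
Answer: 1423378414395/1544 ≈ 9.2188e+8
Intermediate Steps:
C(k) = -34
J = -12812
N = 4463/1544 (N = (-12812 + 17275)/(1578 - 34) = 4463/1544 ≈ 2.8905)
(17324 + N)*(46998 + 6207) = (17324 + 4463/1544)*(46998 + 6207) = (26752719/1544)*53205 = 1423378414395/1544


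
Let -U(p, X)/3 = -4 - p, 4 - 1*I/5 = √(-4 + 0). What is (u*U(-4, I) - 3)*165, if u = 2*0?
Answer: -495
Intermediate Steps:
u = 0
I = 20 - 10*I (I = 20 - 5*√(-4 + 0) = 20 - 10*I ≈ 20.0 - 10.0*I)
U(p, X) = 12 + 3*p (U(p, X) = -3*(-4 - p) = 12 + 3*p)
(u*U(-4, I) - 3)*165 = (0*(12 + 3*(-4)) - 3)*165 = (0*(12 - 12) - 3)*165 = (0*0 - 3)*165 = (0 - 3)*165 = -3*165 = -495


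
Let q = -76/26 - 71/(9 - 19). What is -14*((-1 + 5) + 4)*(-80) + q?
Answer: 1165343/130 ≈ 8964.2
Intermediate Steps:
q = 543/130 (q = -76*1/26 - 71/(-10) = -38/13 - 71*(-1/10) = -38/13 + 71/10 = 543/130 ≈ 4.1769)
-14*((-1 + 5) + 4)*(-80) + q = -14*((-1 + 5) + 4)*(-80) + 543/130 = -14*(4 + 4)*(-80) + 543/130 = -14*8*(-80) + 543/130 = -112*(-80) + 543/130 = 8960 + 543/130 = 1165343/130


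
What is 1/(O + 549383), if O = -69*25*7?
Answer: 1/537308 ≈ 1.8611e-6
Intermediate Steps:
O = -12075 (O = -1725*7 = -12075)
1/(O + 549383) = 1/(-12075 + 549383) = 1/537308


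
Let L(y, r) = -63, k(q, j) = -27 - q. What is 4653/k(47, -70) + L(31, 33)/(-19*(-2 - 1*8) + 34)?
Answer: -74781/1184 ≈ -63.160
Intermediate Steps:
4653/k(47, -70) + L(31, 33)/(-19*(-2 - 1*8) + 34) = 4653/(-27 - 1*47) - 63/(-19*(-2 - 1*8) + 34) = 4653/(-27 - 47) - 63/(-19*(-2 - 8) + 34) = 4653/(-74) - 63/(-19*(-10) + 34) = 4653*(-1/74) - 63/(190 + 34) = -4653/74 - 63/224 = -4653/74 - 63*1/224 = -4653/74 - 9/32 = -74781/1184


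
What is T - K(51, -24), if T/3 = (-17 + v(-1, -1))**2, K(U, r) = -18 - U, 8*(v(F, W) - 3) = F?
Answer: 42723/64 ≈ 667.55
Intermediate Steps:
v(F, W) = 3 + F/8
T = 38307/64 (T = 3*(-17 + (3 + (1/8)*(-1)))**2 = 3*(-17 + (3 - 1/8))**2 = 3*(-17 + 23/8)**2 = 3*(-113/8)**2 = 3*(12769/64) = 38307/64 ≈ 598.55)
T - K(51, -24) = 38307/64 - (-18 - 1*51) = 38307/64 - (-18 - 51) = 38307/64 - 1*(-69) = 38307/64 + 69 = 42723/64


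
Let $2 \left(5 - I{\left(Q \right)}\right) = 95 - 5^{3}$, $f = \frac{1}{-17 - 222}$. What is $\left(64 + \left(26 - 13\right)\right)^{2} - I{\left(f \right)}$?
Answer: $5909$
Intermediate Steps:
$f = - \frac{1}{239}$ ($f = \frac{1}{-239} = - \frac{1}{239} \approx -0.0041841$)
$I{\left(Q \right)} = 20$ ($I{\left(Q \right)} = 5 - \frac{95 - 5^{3}}{2} = 5 - \frac{95 - 125}{2} = 5 - -15 = 5 + 15 = 20$)
$\left(64 + \left(26 - 13\right)\right)^{2} - I{\left(f \right)} = \left(64 + \left(26 - 13\right)\right)^{2} - 20 = \left(64 + 13\right)^{2} - 20 = 77^{2} - 20 = 5929 - 20 = 5909$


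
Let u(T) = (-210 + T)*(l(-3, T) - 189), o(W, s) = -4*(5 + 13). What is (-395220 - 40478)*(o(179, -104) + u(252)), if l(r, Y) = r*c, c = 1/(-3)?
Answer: 3471641664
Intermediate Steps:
c = -⅓ ≈ -0.33333
l(r, Y) = -r/3 (l(r, Y) = r*(-⅓) = -r/3)
o(W, s) = -72 (o(W, s) = -4*18 = -72)
u(T) = 39480 - 188*T (u(T) = (-210 + T)*(-⅓*(-3) - 189) = (-210 + T)*(1 - 189) = (-210 + T)*(-188) = 39480 - 188*T)
(-395220 - 40478)*(o(179, -104) + u(252)) = (-395220 - 40478)*(-72 + (39480 - 188*252)) = -435698*(-72 + (39480 - 47376)) = -435698*(-72 - 7896) = -435698*(-7968) = 3471641664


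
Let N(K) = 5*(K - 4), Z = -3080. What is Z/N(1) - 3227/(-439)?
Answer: 280105/1317 ≈ 212.68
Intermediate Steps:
N(K) = -20 + 5*K (N(K) = 5*(-4 + K) = -20 + 5*K)
Z/N(1) - 3227/(-439) = -3080/(-20 + 5*1) - 3227/(-439) = -3080/(-20 + 5) - 3227*(-1/439) = -3080/(-15) + 3227/439 = -3080*(-1/15) + 3227/439 = 616/3 + 3227/439 = 280105/1317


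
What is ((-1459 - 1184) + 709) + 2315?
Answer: 381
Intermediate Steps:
((-1459 - 1184) + 709) + 2315 = (-2643 + 709) + 2315 = -1934 + 2315 = 381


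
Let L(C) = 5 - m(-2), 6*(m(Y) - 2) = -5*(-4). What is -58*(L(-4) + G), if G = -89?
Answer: 15544/3 ≈ 5181.3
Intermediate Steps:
m(Y) = 16/3 (m(Y) = 2 + (-5*(-4))/6 = 2 + (1/6)*20 = 2 + 10/3 = 16/3)
L(C) = -1/3 (L(C) = 5 - 1*16/3 = 5 - 16/3 = -1/3)
-58*(L(-4) + G) = -58*(-1/3 - 89) = -58*(-268/3) = 15544/3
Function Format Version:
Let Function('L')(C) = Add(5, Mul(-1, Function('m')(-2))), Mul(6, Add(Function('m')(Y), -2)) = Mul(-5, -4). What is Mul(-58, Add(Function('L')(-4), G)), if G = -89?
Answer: Rational(15544, 3) ≈ 5181.3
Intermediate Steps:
Function('m')(Y) = Rational(16, 3) (Function('m')(Y) = Add(2, Mul(Rational(1, 6), Mul(-5, -4))) = Add(2, Mul(Rational(1, 6), 20)) = Add(2, Rational(10, 3)) = Rational(16, 3))
Function('L')(C) = Rational(-1, 3) (Function('L')(C) = Add(5, Mul(-1, Rational(16, 3))) = Add(5, Rational(-16, 3)) = Rational(-1, 3))
Mul(-58, Add(Function('L')(-4), G)) = Mul(-58, Add(Rational(-1, 3), -89)) = Mul(-58, Rational(-268, 3)) = Rational(15544, 3)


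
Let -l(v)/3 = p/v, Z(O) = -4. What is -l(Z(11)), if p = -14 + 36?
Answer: -33/2 ≈ -16.500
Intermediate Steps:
p = 22
l(v) = -66/v
-l(Z(11)) = -(-66)/(-4) = -(-66)*(-1)/4 = -1*33/2 = -33/2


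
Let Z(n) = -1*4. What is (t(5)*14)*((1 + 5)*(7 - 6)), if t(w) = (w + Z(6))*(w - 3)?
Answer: 168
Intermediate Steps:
Z(n) = -4
t(w) = (-4 + w)*(-3 + w) (t(w) = (w - 4)*(w - 3) = (-4 + w)*(-3 + w))
(t(5)*14)*((1 + 5)*(7 - 6)) = ((12 + 5² - 7*5)*14)*((1 + 5)*(7 - 6)) = ((12 + 25 - 35)*14)*(6*1) = (2*14)*6 = 28*6 = 168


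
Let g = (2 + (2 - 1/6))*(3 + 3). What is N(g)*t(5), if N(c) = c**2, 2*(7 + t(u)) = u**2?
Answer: 5819/2 ≈ 2909.5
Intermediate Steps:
t(u) = -7 + u**2/2
g = 23 (g = (2 + (2 - 1*1/6))*6 = (2 + (2 - 1/6))*6 = (2 + 11/6)*6 = (23/6)*6 = 23)
N(g)*t(5) = 23**2*(-7 + (1/2)*5**2) = 529*(-7 + (1/2)*25) = 529*(-7 + 25/2) = 529*(11/2) = 5819/2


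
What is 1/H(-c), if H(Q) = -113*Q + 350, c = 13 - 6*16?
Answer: -1/9029 ≈ -0.00011075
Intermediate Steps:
c = -83 (c = 13 - 96 = -83)
H(Q) = 350 - 113*Q
1/H(-c) = 1/(350 - (-113)*(-83)) = 1/(350 - 113*83) = 1/(350 - 9379) = 1/(-9029) = -1/9029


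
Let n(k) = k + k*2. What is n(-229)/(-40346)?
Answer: 687/40346 ≈ 0.017028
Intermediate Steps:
n(k) = 3*k (n(k) = k + 2*k = 3*k)
n(-229)/(-40346) = (3*(-229))/(-40346) = -687*(-1/40346) = 687/40346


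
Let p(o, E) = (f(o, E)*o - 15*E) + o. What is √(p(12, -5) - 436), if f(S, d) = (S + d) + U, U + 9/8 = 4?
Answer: I*√922/2 ≈ 15.182*I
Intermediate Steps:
U = 23/8 (U = -9/8 + 4 = 23/8 ≈ 2.8750)
f(S, d) = 23/8 + S + d (f(S, d) = (S + d) + 23/8 = 23/8 + S + d)
p(o, E) = o - 15*E + o*(23/8 + E + o) (p(o, E) = ((23/8 + o + E)*o - 15*E) + o = ((23/8 + E + o)*o - 15*E) + o = (o*(23/8 + E + o) - 15*E) + o = (-15*E + o*(23/8 + E + o)) + o = o - 15*E + o*(23/8 + E + o))
√(p(12, -5) - 436) = √((12² - 15*(-5) + (31/8)*12 - 5*12) - 436) = √((144 + 75 + 93/2 - 60) - 436) = √(411/2 - 436) = √(-461/2) = I*√922/2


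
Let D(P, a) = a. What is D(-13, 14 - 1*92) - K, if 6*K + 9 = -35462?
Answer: 35003/6 ≈ 5833.8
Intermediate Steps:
K = -35471/6 (K = -3/2 + (1/6)*(-35462) = -3/2 - 17731/3 = -35471/6 ≈ -5911.8)
D(-13, 14 - 1*92) - K = (14 - 1*92) - 1*(-35471/6) = (14 - 92) + 35471/6 = -78 + 35471/6 = 35003/6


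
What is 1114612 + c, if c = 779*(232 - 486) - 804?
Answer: 915942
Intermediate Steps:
c = -198670 (c = 779*(-254) - 804 = -197866 - 804 = -198670)
1114612 + c = 1114612 - 198670 = 915942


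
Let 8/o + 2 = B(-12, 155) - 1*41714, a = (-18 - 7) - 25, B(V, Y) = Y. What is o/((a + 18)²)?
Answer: -1/5319808 ≈ -1.8798e-7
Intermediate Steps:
a = -50 (a = -25 - 25 = -50)
o = -8/41561 (o = 8/(-2 + (155 - 1*41714)) = 8/(-2 + (155 - 41714)) = 8/(-2 - 41559) = 8/(-41561) = 8*(-1/41561) = -8/41561 ≈ -0.00019249)
o/((a + 18)²) = -8/(41561*(-50 + 18)²) = -8/(41561*((-32)²)) = -8/41561/1024 = -8/41561*1/1024 = -1/5319808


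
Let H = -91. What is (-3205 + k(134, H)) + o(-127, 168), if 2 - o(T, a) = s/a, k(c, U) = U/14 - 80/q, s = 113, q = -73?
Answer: -39356117/12264 ≈ -3209.1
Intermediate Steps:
k(c, U) = 80/73 + U/14 (k(c, U) = U/14 - 80/(-73) = U*(1/14) - 80*(-1/73) = U/14 + 80/73 = 80/73 + U/14)
o(T, a) = 2 - 113/a
(-3205 + k(134, H)) + o(-127, 168) = (-3205 + (80/73 + (1/14)*(-91))) + (2 - 113/168) = (-3205 + (80/73 - 13/2)) + (2 - 113*1/168) = (-3205 - 789/146) + (2 - 113/168) = -468719/146 + 223/168 = -39356117/12264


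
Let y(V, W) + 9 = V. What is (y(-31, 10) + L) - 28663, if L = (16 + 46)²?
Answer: -24859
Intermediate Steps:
y(V, W) = -9 + V
L = 3844 (L = 62² = 3844)
(y(-31, 10) + L) - 28663 = ((-9 - 31) + 3844) - 28663 = (-40 + 3844) - 28663 = 3804 - 28663 = -24859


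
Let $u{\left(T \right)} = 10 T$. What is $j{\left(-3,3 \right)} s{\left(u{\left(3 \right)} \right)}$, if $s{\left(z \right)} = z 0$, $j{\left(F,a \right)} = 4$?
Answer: $0$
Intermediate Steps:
$s{\left(z \right)} = 0$
$j{\left(-3,3 \right)} s{\left(u{\left(3 \right)} \right)} = 4 \cdot 0 = 0$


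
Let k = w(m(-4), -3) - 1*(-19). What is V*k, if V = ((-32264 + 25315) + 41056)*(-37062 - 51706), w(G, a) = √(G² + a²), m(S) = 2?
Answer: -57524593344 - 3027610176*√13 ≈ -6.8441e+10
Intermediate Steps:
V = -3027610176 (V = (-6949 + 41056)*(-88768) = 34107*(-88768) = -3027610176)
k = 19 + √13 (k = √(2² + (-3)²) - 1*(-19) = √(4 + 9) + 19 = √13 + 19 = 19 + √13 ≈ 22.606)
V*k = -3027610176*(19 + √13) = -57524593344 - 3027610176*√13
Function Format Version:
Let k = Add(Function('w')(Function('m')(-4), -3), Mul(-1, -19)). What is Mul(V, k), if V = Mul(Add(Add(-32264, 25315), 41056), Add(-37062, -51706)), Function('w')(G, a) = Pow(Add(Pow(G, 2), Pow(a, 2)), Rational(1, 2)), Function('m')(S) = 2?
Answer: Add(-57524593344, Mul(-3027610176, Pow(13, Rational(1, 2)))) ≈ -6.8441e+10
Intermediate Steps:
V = -3027610176 (V = Mul(Add(-6949, 41056), -88768) = Mul(34107, -88768) = -3027610176)
k = Add(19, Pow(13, Rational(1, 2))) (k = Add(Pow(Add(Pow(2, 2), Pow(-3, 2)), Rational(1, 2)), Mul(-1, -19)) = Add(Pow(Add(4, 9), Rational(1, 2)), 19) = Add(Pow(13, Rational(1, 2)), 19) = Add(19, Pow(13, Rational(1, 2))) ≈ 22.606)
Mul(V, k) = Mul(-3027610176, Add(19, Pow(13, Rational(1, 2)))) = Add(-57524593344, Mul(-3027610176, Pow(13, Rational(1, 2))))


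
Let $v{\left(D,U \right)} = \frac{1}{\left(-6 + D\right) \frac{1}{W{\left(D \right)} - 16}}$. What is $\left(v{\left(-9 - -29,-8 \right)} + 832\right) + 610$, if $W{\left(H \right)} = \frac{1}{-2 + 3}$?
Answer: $\frac{20173}{14} \approx 1440.9$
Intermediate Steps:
$W{\left(H \right)} = 1$ ($W{\left(H \right)} = 1^{-1} = 1$)
$v{\left(D,U \right)} = \frac{1}{\frac{2}{5} - \frac{D}{15}}$ ($v{\left(D,U \right)} = \frac{1}{\left(-6 + D\right) \frac{1}{1 - 16}} = \frac{1}{\left(-6 + D\right) \frac{1}{-15}} = \frac{1}{\left(-6 + D\right) \left(- \frac{1}{15}\right)} = \frac{1}{\frac{2}{5} - \frac{D}{15}}$)
$\left(v{\left(-9 - -29,-8 \right)} + 832\right) + 610 = \left(- \frac{15}{-6 - -20} + 832\right) + 610 = \left(- \frac{15}{-6 + \left(-9 + 29\right)} + 832\right) + 610 = \left(- \frac{15}{-6 + 20} + 832\right) + 610 = \left(- \frac{15}{14} + 832\right) + 610 = \frac{11633}{14} + 610 = \frac{20173}{14}$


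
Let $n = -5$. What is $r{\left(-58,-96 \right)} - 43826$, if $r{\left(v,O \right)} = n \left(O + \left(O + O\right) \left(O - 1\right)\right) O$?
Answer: $8849614$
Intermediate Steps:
$r{\left(v,O \right)} = O \left(- 5 O - 10 O \left(-1 + O\right)\right)$ ($r{\left(v,O \right)} = - 5 \left(O + \left(O + O\right) \left(O - 1\right)\right) O = - 5 \left(O + 2 O \left(-1 + O\right)\right) O = \left(- 5 O - 10 O \left(-1 + O\right)\right) O = O \left(- 5 O - 10 O \left(-1 + O\right)\right)$)
$r{\left(-58,-96 \right)} - 43826 = \left(-96\right)^{2} \left(5 - -960\right) - 43826 = 9216 \left(5 + 960\right) - 43826 = 9216 \cdot 965 - 43826 = 8893440 - 43826 = 8849614$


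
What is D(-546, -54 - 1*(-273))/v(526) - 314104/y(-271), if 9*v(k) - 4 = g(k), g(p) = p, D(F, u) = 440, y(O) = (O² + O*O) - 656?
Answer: 20628992/3874989 ≈ 5.3236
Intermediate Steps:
y(O) = -656 + 2*O² (y(O) = (O² + O²) - 656 = 2*O² - 656 = -656 + 2*O²)
v(k) = 4/9 + k/9
D(-546, -54 - 1*(-273))/v(526) - 314104/y(-271) = 440/(4/9 + (⅑)*526) - 314104/(-656 + 2*(-271)²) = 440/(4/9 + 526/9) - 314104/(-656 + 2*73441) = 440/(530/9) - 314104/(-656 + 146882) = 440*(9/530) - 314104/146226 = 396/53 - 314104*1/146226 = 396/53 - 157052/73113 = 20628992/3874989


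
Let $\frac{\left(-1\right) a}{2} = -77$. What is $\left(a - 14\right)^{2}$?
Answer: $19600$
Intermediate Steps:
$a = 154$ ($a = \left(-2\right) \left(-77\right) = 154$)
$\left(a - 14\right)^{2} = \left(154 - 14\right)^{2} = 140^{2} = 19600$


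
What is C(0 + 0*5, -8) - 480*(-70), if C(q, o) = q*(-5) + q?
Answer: 33600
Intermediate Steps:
C(q, o) = -4*q (C(q, o) = -5*q + q = -4*q)
C(0 + 0*5, -8) - 480*(-70) = -4*(0 + 0*5) - 480*(-70) = -4*(0 + 0) + 33600 = -4*0 + 33600 = 0 + 33600 = 33600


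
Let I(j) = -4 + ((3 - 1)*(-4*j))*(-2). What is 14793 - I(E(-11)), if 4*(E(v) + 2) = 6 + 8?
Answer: 14773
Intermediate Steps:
E(v) = 3/2 (E(v) = -2 + (6 + 8)/4 = -2 + (¼)*14 = -2 + 7/2 = 3/2)
I(j) = -4 + 16*j (I(j) = -4 + (2*(-4*j))*(-2) = -4 - 8*j*(-2) = -4 + 16*j)
14793 - I(E(-11)) = 14793 - (-4 + 16*(3/2)) = 14793 - (-4 + 24) = 14793 - 1*20 = 14793 - 20 = 14773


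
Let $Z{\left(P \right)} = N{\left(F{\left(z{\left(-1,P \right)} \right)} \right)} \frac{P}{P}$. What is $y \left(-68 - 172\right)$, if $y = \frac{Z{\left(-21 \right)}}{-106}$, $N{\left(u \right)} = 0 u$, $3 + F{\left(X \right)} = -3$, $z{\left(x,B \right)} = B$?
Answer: $0$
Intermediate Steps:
$F{\left(X \right)} = -6$ ($F{\left(X \right)} = -3 - 3 = -6$)
$N{\left(u \right)} = 0$
$Z{\left(P \right)} = 0$ ($Z{\left(P \right)} = 0 \frac{P}{P} = 0 \cdot 1 = 0$)
$y = 0$ ($y = \frac{0}{-106} = 0 \left(- \frac{1}{106}\right) = 0$)
$y \left(-68 - 172\right) = 0 \left(-68 - 172\right) = 0 \left(-240\right) = 0$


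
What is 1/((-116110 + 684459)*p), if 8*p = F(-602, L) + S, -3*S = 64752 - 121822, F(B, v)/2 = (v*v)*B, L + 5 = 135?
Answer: -12/17330589329885 ≈ -6.9242e-13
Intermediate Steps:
L = 130 (L = -5 + 135 = 130)
F(B, v) = 2*B*v**2 (F(B, v) = 2*((v*v)*B) = 2*(v**2*B) = 2*(B*v**2) = 2*B*v**2)
S = 57070/3 (S = -(64752 - 121822)/3 = -1/3*(-57070) = 57070/3 ≈ 19023.)
p = -30492865/12 (p = (2*(-602)*130**2 + 57070/3)/8 = (2*(-602)*16900 + 57070/3)/8 = (-20347600 + 57070/3)/8 = (1/8)*(-60985730/3) = -30492865/12 ≈ -2.5411e+6)
1/((-116110 + 684459)*p) = 1/((-116110 + 684459)*(-30492865/12)) = -12/30492865/568349 = (1/568349)*(-12/30492865) = -12/17330589329885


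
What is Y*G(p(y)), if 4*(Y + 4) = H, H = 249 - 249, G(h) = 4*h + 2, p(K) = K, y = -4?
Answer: 56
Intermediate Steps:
G(h) = 2 + 4*h
H = 0
Y = -4 (Y = -4 + (1/4)*0 = -4 + 0 = -4)
Y*G(p(y)) = -4*(2 + 4*(-4)) = -4*(2 - 16) = -4*(-14) = 56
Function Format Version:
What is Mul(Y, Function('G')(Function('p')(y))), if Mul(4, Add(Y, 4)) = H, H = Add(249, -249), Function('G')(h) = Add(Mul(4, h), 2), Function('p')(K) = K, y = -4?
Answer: 56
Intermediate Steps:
Function('G')(h) = Add(2, Mul(4, h))
H = 0
Y = -4 (Y = Add(-4, Mul(Rational(1, 4), 0)) = Add(-4, 0) = -4)
Mul(Y, Function('G')(Function('p')(y))) = Mul(-4, Add(2, Mul(4, -4))) = Mul(-4, Add(2, -16)) = Mul(-4, -14) = 56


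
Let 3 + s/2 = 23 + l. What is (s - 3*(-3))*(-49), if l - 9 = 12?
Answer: -4459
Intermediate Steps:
l = 21 (l = 9 + 12 = 21)
s = 82 (s = -6 + 2*(23 + 21) = -6 + 2*44 = -6 + 88 = 82)
(s - 3*(-3))*(-49) = (82 - 3*(-3))*(-49) = (82 + 9)*(-49) = 91*(-49) = -4459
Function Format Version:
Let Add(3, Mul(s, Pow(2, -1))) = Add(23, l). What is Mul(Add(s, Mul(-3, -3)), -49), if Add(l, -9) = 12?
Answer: -4459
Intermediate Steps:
l = 21 (l = Add(9, 12) = 21)
s = 82 (s = Add(-6, Mul(2, Add(23, 21))) = Add(-6, Mul(2, 44)) = Add(-6, 88) = 82)
Mul(Add(s, Mul(-3, -3)), -49) = Mul(Add(82, Mul(-3, -3)), -49) = Mul(Add(82, 9), -49) = Mul(91, -49) = -4459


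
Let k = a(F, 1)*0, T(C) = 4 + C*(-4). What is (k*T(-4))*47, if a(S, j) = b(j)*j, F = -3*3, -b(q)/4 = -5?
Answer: 0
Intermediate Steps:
b(q) = 20 (b(q) = -4*(-5) = 20)
T(C) = 4 - 4*C
F = -9
a(S, j) = 20*j
k = 0 (k = (20*1)*0 = 20*0 = 0)
(k*T(-4))*47 = (0*(4 - 4*(-4)))*47 = (0*(4 + 16))*47 = (0*20)*47 = 0*47 = 0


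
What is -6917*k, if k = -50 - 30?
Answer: 553360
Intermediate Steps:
k = -80
-6917*k = -6917*(-80) = 553360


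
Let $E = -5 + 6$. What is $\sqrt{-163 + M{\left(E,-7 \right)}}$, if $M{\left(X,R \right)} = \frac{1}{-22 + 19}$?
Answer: $\frac{7 i \sqrt{30}}{3} \approx 12.78 i$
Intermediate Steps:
$E = 1$
$M{\left(X,R \right)} = - \frac{1}{3}$ ($M{\left(X,R \right)} = \frac{1}{-3} = - \frac{1}{3}$)
$\sqrt{-163 + M{\left(E,-7 \right)}} = \sqrt{-163 - \frac{1}{3}} = \sqrt{- \frac{490}{3}} = \frac{7 i \sqrt{30}}{3}$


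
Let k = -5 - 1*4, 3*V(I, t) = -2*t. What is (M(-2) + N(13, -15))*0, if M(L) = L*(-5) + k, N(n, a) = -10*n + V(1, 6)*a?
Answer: 0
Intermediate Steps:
V(I, t) = -2*t/3 (V(I, t) = (-2*t)/3 = -2*t/3)
k = -9 (k = -5 - 4 = -9)
N(n, a) = -10*n - 4*a (N(n, a) = -10*n + (-2/3*6)*a = -10*n - 4*a)
M(L) = -9 - 5*L (M(L) = L*(-5) - 9 = -5*L - 9 = -9 - 5*L)
(M(-2) + N(13, -15))*0 = ((-9 - 5*(-2)) + (-10*13 - 4*(-15)))*0 = ((-9 + 10) + (-130 + 60))*0 = (1 - 70)*0 = -69*0 = 0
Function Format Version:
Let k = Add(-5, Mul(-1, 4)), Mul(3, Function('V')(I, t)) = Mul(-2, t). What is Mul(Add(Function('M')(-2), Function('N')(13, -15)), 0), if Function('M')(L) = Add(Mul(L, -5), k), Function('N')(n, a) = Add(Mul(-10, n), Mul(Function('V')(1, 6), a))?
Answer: 0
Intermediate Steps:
Function('V')(I, t) = Mul(Rational(-2, 3), t) (Function('V')(I, t) = Mul(Rational(1, 3), Mul(-2, t)) = Mul(Rational(-2, 3), t))
k = -9 (k = Add(-5, -4) = -9)
Function('N')(n, a) = Add(Mul(-10, n), Mul(-4, a)) (Function('N')(n, a) = Add(Mul(-10, n), Mul(Mul(Rational(-2, 3), 6), a)) = Add(Mul(-10, n), Mul(-4, a)))
Function('M')(L) = Add(-9, Mul(-5, L)) (Function('M')(L) = Add(Mul(L, -5), -9) = Add(Mul(-5, L), -9) = Add(-9, Mul(-5, L)))
Mul(Add(Function('M')(-2), Function('N')(13, -15)), 0) = Mul(Add(Add(-9, Mul(-5, -2)), Add(Mul(-10, 13), Mul(-4, -15))), 0) = Mul(Add(Add(-9, 10), Add(-130, 60)), 0) = Mul(Add(1, -70), 0) = Mul(-69, 0) = 0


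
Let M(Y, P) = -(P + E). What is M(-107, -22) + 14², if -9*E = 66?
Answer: 676/3 ≈ 225.33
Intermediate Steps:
E = -22/3 (E = -⅑*66 = -22/3 ≈ -7.3333)
M(Y, P) = 22/3 - P (M(Y, P) = -(P - 22/3) = -(-22/3 + P) = 22/3 - P)
M(-107, -22) + 14² = (22/3 - 1*(-22)) + 14² = (22/3 + 22) + 196 = 88/3 + 196 = 676/3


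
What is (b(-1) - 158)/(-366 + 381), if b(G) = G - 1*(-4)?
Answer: -31/3 ≈ -10.333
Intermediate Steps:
b(G) = 4 + G (b(G) = G + 4 = 4 + G)
(b(-1) - 158)/(-366 + 381) = ((4 - 1) - 158)/(-366 + 381) = (3 - 158)/15 = -155*1/15 = -31/3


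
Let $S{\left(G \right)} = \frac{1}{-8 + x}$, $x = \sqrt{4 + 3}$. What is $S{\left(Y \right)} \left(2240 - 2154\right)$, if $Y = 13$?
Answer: $- \frac{688}{57} - \frac{86 \sqrt{7}}{57} \approx -16.062$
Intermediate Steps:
$x = \sqrt{7} \approx 2.6458$
$S{\left(G \right)} = \frac{1}{-8 + \sqrt{7}}$
$S{\left(Y \right)} \left(2240 - 2154\right) = \left(- \frac{8}{57} - \frac{\sqrt{7}}{57}\right) \left(2240 - 2154\right) = \left(- \frac{8}{57} - \frac{\sqrt{7}}{57}\right) 86 = - \frac{688}{57} - \frac{86 \sqrt{7}}{57}$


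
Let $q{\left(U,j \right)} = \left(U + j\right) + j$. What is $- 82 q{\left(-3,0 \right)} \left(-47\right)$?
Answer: $-11562$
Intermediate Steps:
$q{\left(U,j \right)} = U + 2 j$
$- 82 q{\left(-3,0 \right)} \left(-47\right) = - 82 \left(-3 + 2 \cdot 0\right) \left(-47\right) = - 82 \left(-3 + 0\right) \left(-47\right) = \left(-82\right) \left(-3\right) \left(-47\right) = 246 \left(-47\right) = -11562$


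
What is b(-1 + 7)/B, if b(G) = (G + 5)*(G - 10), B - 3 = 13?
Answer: -11/4 ≈ -2.7500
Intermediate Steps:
B = 16 (B = 3 + 13 = 16)
b(G) = (-10 + G)*(5 + G) (b(G) = (5 + G)*(-10 + G) = (-10 + G)*(5 + G))
b(-1 + 7)/B = (-50 + (-1 + 7)**2 - 5*(-1 + 7))/16 = (-50 + 6**2 - 5*6)*(1/16) = (-50 + 36 - 30)*(1/16) = -44*1/16 = -11/4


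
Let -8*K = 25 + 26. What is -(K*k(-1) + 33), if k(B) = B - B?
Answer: -33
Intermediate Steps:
k(B) = 0
K = -51/8 (K = -(25 + 26)/8 = -1/8*51 = -51/8 ≈ -6.3750)
-(K*k(-1) + 33) = -(-51/8*0 + 33) = -(0 + 33) = -1*33 = -33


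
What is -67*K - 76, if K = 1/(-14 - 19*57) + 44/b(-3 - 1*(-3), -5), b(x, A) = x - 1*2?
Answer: 2629705/1881 ≈ 1398.0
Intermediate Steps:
b(x, A) = -2 + x (b(x, A) = x - 2 = -2 + x)
K = -41383/1881 (K = 1/(-14 - 19*57) + 44/(-2 + (-3 - 1*(-3))) = (1/57)/(-33) + 44/(-2 + (-3 + 3)) = -1/33*1/57 + 44/(-2 + 0) = -1/1881 + 44/(-2) = -1/1881 + 44*(-1/2) = -1/1881 - 22 = -41383/1881 ≈ -22.001)
-67*K - 76 = -67*(-41383/1881) - 76 = 2772661/1881 - 76 = 2629705/1881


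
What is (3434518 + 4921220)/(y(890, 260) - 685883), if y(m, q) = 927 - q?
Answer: -4177869/342608 ≈ -12.194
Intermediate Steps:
(3434518 + 4921220)/(y(890, 260) - 685883) = (3434518 + 4921220)/((927 - 1*260) - 685883) = 8355738/((927 - 260) - 685883) = 8355738/(667 - 685883) = 8355738/(-685216) = 8355738*(-1/685216) = -4177869/342608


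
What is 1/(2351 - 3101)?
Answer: -1/750 ≈ -0.0013333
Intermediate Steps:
1/(2351 - 3101) = 1/(-750) = -1/750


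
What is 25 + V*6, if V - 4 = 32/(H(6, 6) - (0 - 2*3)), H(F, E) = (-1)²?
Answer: 535/7 ≈ 76.429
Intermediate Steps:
H(F, E) = 1
V = 60/7 (V = 4 + 32/(1 - (0 - 2*3)) = 4 + 32/(1 - (0 - 6)) = 4 + 32/(1 - 1*(-6)) = 4 + 32/(1 + 6) = 4 + 32/7 = 60/7 ≈ 8.5714)
25 + V*6 = 25 + (60/7)*6 = 25 + 360/7 = 535/7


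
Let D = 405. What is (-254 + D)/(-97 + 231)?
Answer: 151/134 ≈ 1.1269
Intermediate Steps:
(-254 + D)/(-97 + 231) = (-254 + 405)/(-97 + 231) = 151/134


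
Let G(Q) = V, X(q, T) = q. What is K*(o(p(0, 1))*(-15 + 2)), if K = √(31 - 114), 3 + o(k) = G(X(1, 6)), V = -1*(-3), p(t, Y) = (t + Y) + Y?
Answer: 0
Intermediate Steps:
p(t, Y) = t + 2*Y (p(t, Y) = (Y + t) + Y = t + 2*Y)
V = 3
G(Q) = 3
o(k) = 0 (o(k) = -3 + 3 = 0)
K = I*√83 (K = √(-83) = I*√83 ≈ 9.1104*I)
K*(o(p(0, 1))*(-15 + 2)) = (I*√83)*(0*(-15 + 2)) = (I*√83)*(0*(-13)) = (I*√83)*0 = 0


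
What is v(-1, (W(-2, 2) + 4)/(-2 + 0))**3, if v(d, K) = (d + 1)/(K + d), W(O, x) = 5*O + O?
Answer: 0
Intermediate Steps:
W(O, x) = 6*O
v(d, K) = (1 + d)/(K + d)
v(-1, (W(-2, 2) + 4)/(-2 + 0))**3 = ((1 - 1)/((6*(-2) + 4)/(-2 + 0) - 1))**3 = (0/((-12 + 4)/(-2) - 1))**3 = (0/(-8*(-1/2) - 1))**3 = (0/(4 - 1))**3 = (0/3)**3 = ((1/3)*0)**3 = 0**3 = 0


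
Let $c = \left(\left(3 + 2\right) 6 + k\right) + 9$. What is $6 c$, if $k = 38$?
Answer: $462$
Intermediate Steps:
$c = 77$ ($c = \left(\left(3 + 2\right) 6 + 38\right) + 9 = \left(5 \cdot 6 + 38\right) + 9 = \left(30 + 38\right) + 9 = 68 + 9 = 77$)
$6 c = 6 \cdot 77 = 462$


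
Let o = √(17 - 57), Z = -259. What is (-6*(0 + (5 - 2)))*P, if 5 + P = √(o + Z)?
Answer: 90 - 18*√(-259 + 2*I*√10) ≈ 86.463 - 289.7*I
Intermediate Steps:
o = 2*I*√10 (o = √(-40) = 2*I*√10 ≈ 6.3246*I)
P = -5 + √(-259 + 2*I*√10) (P = -5 + √(2*I*√10 - 259) = -5 + √(-259 + 2*I*√10) ≈ -4.8035 + 16.095*I)
(-6*(0 + (5 - 2)))*P = (-6*(0 + (5 - 2)))*(-5 + √(-259 + 2*I*√10)) = (-6*(0 + 3))*(-5 + √(-259 + 2*I*√10)) = (-6*3)*(-5 + √(-259 + 2*I*√10)) = -18*(-5 + √(-259 + 2*I*√10)) = 90 - 18*√(-259 + 2*I*√10)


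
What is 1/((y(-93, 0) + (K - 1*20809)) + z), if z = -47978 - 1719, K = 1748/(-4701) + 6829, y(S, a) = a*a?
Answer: -4701/299347325 ≈ -1.5704e-5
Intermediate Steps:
y(S, a) = a²
K = 32101381/4701 (K = 1748*(-1/4701) + 6829 = -1748/4701 + 6829 = 32101381/4701 ≈ 6828.6)
z = -49697
1/((y(-93, 0) + (K - 1*20809)) + z) = 1/((0² + (32101381/4701 - 1*20809)) - 49697) = 1/((0 + (32101381/4701 - 20809)) - 49697) = 1/((0 - 65721728/4701) - 49697) = 1/(-65721728/4701 - 49697) = 1/(-299347325/4701) = -4701/299347325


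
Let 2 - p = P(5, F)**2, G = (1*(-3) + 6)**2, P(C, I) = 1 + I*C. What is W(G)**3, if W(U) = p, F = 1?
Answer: -39304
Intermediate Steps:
P(C, I) = 1 + C*I
G = 9 (G = (-3 + 6)**2 = 3**2 = 9)
p = -34 (p = 2 - (1 + 5*1)**2 = 2 - (1 + 5)**2 = 2 - 1*6**2 = 2 - 1*36 = 2 - 36 = -34)
W(U) = -34
W(G)**3 = (-34)**3 = -39304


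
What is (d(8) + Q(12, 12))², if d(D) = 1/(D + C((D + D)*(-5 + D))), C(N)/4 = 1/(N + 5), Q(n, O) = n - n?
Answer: 2809/183184 ≈ 0.015334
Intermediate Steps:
Q(n, O) = 0
C(N) = 4/(5 + N) (C(N) = 4/(N + 5) = 4/(5 + N))
d(D) = 1/(D + 4/(5 + 2*D*(-5 + D))) (d(D) = 1/(D + 4/(5 + (D + D)*(-5 + D))) = 1/(D + 4/(5 + (2*D)*(-5 + D))) = 1/(D + 4/(5 + 2*D*(-5 + D))))
(d(8) + Q(12, 12))² = ((5 + 2*8*(-5 + 8))/(4 + 8*(5 + 2*8*(-5 + 8))) + 0)² = ((5 + 2*8*3)/(4 + 8*(5 + 2*8*3)) + 0)² = ((5 + 48)/(4 + 8*(5 + 48)) + 0)² = (53/(4 + 8*53) + 0)² = (53/(4 + 424) + 0)² = (53/428 + 0)² = (53/428)² = 2809/183184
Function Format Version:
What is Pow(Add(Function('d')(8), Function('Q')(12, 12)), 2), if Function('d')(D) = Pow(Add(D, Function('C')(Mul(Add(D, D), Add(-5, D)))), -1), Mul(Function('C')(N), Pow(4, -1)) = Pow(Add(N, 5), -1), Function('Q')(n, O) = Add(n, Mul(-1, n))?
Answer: Rational(2809, 183184) ≈ 0.015334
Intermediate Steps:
Function('Q')(n, O) = 0
Function('C')(N) = Mul(4, Pow(Add(5, N), -1)) (Function('C')(N) = Mul(4, Pow(Add(N, 5), -1)) = Mul(4, Pow(Add(5, N), -1)))
Function('d')(D) = Pow(Add(D, Mul(4, Pow(Add(5, Mul(2, D, Add(-5, D))), -1))), -1) (Function('d')(D) = Pow(Add(D, Mul(4, Pow(Add(5, Mul(Add(D, D), Add(-5, D))), -1))), -1) = Pow(Add(D, Mul(4, Pow(Add(5, Mul(Mul(2, D), Add(-5, D))), -1))), -1) = Pow(Add(D, Mul(4, Pow(Add(5, Mul(2, D, Add(-5, D))), -1))), -1))
Pow(Add(Function('d')(8), Function('Q')(12, 12)), 2) = Pow(Add(Mul(Pow(Add(4, Mul(8, Add(5, Mul(2, 8, Add(-5, 8))))), -1), Add(5, Mul(2, 8, Add(-5, 8)))), 0), 2) = Pow(Add(Mul(Pow(Add(4, Mul(8, Add(5, Mul(2, 8, 3)))), -1), Add(5, Mul(2, 8, 3))), 0), 2) = Pow(Add(Mul(Pow(Add(4, Mul(8, Add(5, 48))), -1), Add(5, 48)), 0), 2) = Pow(Add(Mul(Pow(Add(4, Mul(8, 53)), -1), 53), 0), 2) = Pow(Add(Mul(Pow(Add(4, 424), -1), 53), 0), 2) = Pow(Add(Mul(Pow(428, -1), 53), 0), 2) = Pow(Add(Mul(Rational(1, 428), 53), 0), 2) = Pow(Add(Rational(53, 428), 0), 2) = Pow(Rational(53, 428), 2) = Rational(2809, 183184)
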